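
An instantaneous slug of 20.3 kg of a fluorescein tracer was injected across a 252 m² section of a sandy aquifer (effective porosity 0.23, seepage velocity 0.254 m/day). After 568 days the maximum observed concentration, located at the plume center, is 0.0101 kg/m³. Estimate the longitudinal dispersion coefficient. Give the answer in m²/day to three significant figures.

0.168 m²/day

At the plume center C_max = M/(n_e·A·√(4πDt)), so D = M²/(4πt·(n_e·A·C_max)²).
n_e·A·C_max = 0.23 × 252 × 0.0101 = 0.5854 kg/m.
D = 20.3²/(4π × 568 × 0.5854²) = 0.168 m²/day.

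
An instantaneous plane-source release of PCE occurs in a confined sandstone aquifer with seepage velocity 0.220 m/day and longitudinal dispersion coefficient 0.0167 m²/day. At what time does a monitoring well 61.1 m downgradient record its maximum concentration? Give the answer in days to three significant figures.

277 days

For the 1D instantaneous-source solution, setting ∂C/∂t = 0 at fixed x gives v²t² + 2Dt − x² = 0, so t = (√(D² + v²x²) − D)/v².
√(D² + v²x²) = √(0.0167² + 0.220² × 61.1²) = 13.44; v² = 0.0484.
t = (13.44 − 0.0167)/0.0484 = 277 days (vs. the pure-advection estimate x/v = 278 d).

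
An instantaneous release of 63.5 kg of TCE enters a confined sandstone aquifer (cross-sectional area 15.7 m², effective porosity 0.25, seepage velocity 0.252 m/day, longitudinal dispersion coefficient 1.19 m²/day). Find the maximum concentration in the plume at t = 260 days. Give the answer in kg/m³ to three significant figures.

The peak of an instantaneous 1D plume sits at x = vt; there the Gaussian factor is 1 and C_max = M/(n_e·A·√(4πDt)), where n_e·A is the pore area the mass is dissolved in.
√(4πDt) = √(4π × 1.19 × 260) = 62.35 m, so C_max = 63.5/(0.25 × 15.7 × 62.35) = 0.259 kg/m³.

0.259 kg/m³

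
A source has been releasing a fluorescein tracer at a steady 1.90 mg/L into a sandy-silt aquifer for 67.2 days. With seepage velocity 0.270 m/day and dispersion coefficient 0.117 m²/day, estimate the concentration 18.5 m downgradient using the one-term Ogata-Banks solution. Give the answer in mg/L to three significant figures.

For a continuous step input, C/C₀ ≈ ½·erfc((x−vt)/(2√(Dt))).
vt = 0.270 × 67.2 = 18.144 m and 2√(Dt) = 2√(0.117 × 67.2) = 5.608 m.
Argument (x−vt)/(2√(Dt)) = (18.5 − 18.144)/5.608 = 0.06348; ½·erfc(0.06348) = 0.4642.
C = 1.90 × 0.4642 = 0.882 mg/L.

0.882 mg/L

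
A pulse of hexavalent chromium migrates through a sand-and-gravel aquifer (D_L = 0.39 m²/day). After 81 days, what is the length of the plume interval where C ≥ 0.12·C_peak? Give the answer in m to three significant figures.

32.7 m

The plume is Gaussian with σ = √(2Dt) = √(2 × 0.39 × 81) = 7.949 m.
C/C_peak = exp(−Δx²/(2σ²)) = 0.12 ⇒ Δx = σ·√(−2 ln 0.12) = 7.949 × 2.059 = 16.37 m.
Width = 2Δx = 32.7 m.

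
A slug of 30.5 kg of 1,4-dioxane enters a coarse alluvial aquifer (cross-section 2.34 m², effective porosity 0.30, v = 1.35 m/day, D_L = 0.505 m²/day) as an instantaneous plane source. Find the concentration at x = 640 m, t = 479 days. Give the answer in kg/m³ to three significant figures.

For an instantaneous plane source, C(x,t) = M/(n_e·A·√(4πDt)) · exp(−(x−vt)²/(4Dt)), with n_e·A the pore (flow) area.
Plume center vt = 1.35 × 479 = 646.65 m, so the well at 640 m is 6.65 m upgradient of the peak.
√(4πDt) = 55.13 m, giving peak height M/(n_e·A·√(4πDt)) = 30.5/(0.30 × 2.34 × 55.13) = 0.7881 kg/m³.
(x−vt)²/(4Dt) = (-6.65)²/(4 × 0.505 × 479) = 0.04570; exp(−0.04570) = 0.9553.
C = 0.7881 × 0.9553 = 0.753 kg/m³.

0.753 kg/m³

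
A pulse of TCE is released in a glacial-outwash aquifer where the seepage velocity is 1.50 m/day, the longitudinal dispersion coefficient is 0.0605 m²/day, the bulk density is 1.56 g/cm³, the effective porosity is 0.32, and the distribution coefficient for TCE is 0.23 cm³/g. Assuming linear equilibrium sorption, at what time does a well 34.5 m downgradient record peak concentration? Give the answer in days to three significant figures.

48.7 days

Retardation factor R = 1 + ρ_b·K_d/n = 1 + 1.56 × 0.23/0.32 = 2.121.
Sorption retards both mechanisms: v_R = v/R = 0.7072 m/day, D_R = D/R = 0.02852 m²/day.
Peak time from v_R²t² + 2D_R t − x² = 0: t = (√(D_R² + v_R²x²) − D_R)/v_R².
√(D_R² + v_R²x²) = √(0.02852² + 0.7072² × 34.5²) = 24.40; v_R² = 0.5001.
t = (24.40 − 0.02852)/0.5001 = 48.7 days.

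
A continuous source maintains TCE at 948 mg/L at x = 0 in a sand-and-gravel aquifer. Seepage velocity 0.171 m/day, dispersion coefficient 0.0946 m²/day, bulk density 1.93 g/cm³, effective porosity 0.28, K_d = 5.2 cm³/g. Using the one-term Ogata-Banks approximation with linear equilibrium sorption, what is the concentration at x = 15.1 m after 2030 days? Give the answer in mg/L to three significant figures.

Retardation factor R = 1 + ρ_b·K_d/n = 1 + 1.93 × 5.2/0.28 = 36.84.
Sorption retards both mechanisms: v_R = v/R = 0.004642 m/day, D_R = D/R = 0.002568 m²/day.
v_R·t = 0.004642 × 2030 = 9.42326 m; 2√(D_R t) = 4.566 m; argument = (15.1 − 9.42326)/4.566 = 1.243.
C = C₀ × ½·erfc(1.243) = 948 × 0.03939 = 37.3 mg/L.

37.3 mg/L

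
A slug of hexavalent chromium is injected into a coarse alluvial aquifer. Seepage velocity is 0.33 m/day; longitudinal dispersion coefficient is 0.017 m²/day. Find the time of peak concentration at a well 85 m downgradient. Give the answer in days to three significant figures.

For the 1D instantaneous-source solution, setting ∂C/∂t = 0 at fixed x gives v²t² + 2Dt − x² = 0, so t = (√(D² + v²x²) − D)/v².
√(D² + v²x²) = √(0.017² + 0.33² × 85²) = 28.05; v² = 0.1089.
t = (28.05 − 0.017)/0.1089 = 257 days (vs. the pure-advection estimate x/v = 258 d).

257 days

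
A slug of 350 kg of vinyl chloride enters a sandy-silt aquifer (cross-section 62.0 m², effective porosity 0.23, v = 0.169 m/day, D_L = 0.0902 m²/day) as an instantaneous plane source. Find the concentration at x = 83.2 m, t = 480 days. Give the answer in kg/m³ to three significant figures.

For an instantaneous plane source, C(x,t) = M/(n_e·A·√(4πDt)) · exp(−(x−vt)²/(4Dt)), with n_e·A the pore (flow) area.
Plume center vt = 0.169 × 480 = 81.12 m, so the well at 83.2 m is 2.08 m downgradient of the peak.
√(4πDt) = 23.33 m, giving peak height M/(n_e·A·√(4πDt)) = 350/(0.23 × 62.0 × 23.33) = 1.052 kg/m³.
(x−vt)²/(4Dt) = (2.08)²/(4 × 0.0902 × 480) = 0.02498; exp(−0.02498) = 0.9753.
C = 1.052 × 0.9753 = 1.03 kg/m³.

1.03 kg/m³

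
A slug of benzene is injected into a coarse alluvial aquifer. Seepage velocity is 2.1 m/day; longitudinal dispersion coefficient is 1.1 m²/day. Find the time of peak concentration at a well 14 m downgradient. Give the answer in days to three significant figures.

For the 1D instantaneous-source solution, setting ∂C/∂t = 0 at fixed x gives v²t² + 2Dt − x² = 0, so t = (√(D² + v²x²) − D)/v².
√(D² + v²x²) = √(1.1² + 2.1² × 14²) = 29.42; v² = 4.41.
t = (29.42 − 1.1)/4.41 = 6.42 days (vs. the pure-advection estimate x/v = 6.67 d).

6.42 days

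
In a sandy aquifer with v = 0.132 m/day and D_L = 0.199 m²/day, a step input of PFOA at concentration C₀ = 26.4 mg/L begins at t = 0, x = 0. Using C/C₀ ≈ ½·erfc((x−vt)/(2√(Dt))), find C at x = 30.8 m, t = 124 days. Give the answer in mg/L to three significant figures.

For a continuous step input, C/C₀ ≈ ½·erfc((x−vt)/(2√(Dt))).
vt = 0.132 × 124 = 16.368 m and 2√(Dt) = 2√(0.199 × 124) = 9.935 m.
Argument (x−vt)/(2√(Dt)) = (30.8 − 16.368)/9.935 = 1.453; ½·erfc(1.453) = 0.01995.
C = 26.4 × 0.01995 = 0.527 mg/L.

0.527 mg/L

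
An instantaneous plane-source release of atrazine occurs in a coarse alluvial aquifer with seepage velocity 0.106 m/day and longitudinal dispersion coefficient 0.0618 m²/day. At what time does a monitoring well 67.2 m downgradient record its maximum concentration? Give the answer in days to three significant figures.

For the 1D instantaneous-source solution, setting ∂C/∂t = 0 at fixed x gives v²t² + 2Dt − x² = 0, so t = (√(D² + v²x²) − D)/v².
√(D² + v²x²) = √(0.0618² + 0.106² × 67.2²) = 7.123; v² = 0.011236.
t = (7.123 − 0.0618)/0.011236 = 628 days (vs. the pure-advection estimate x/v = 634 d).

628 days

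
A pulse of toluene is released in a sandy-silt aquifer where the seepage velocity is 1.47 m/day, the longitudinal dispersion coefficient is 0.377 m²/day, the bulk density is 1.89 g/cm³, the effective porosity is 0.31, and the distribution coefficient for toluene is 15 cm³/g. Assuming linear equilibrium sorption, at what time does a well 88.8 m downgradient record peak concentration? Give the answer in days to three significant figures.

5570 days

Retardation factor R = 1 + ρ_b·K_d/n = 1 + 1.89 × 15/0.31 = 92.45.
Sorption retards both mechanisms: v_R = v/R = 0.01590 m/day, D_R = D/R = 0.004078 m²/day.
Peak time from v_R²t² + 2D_R t − x² = 0: t = (√(D_R² + v_R²x²) − D_R)/v_R².
√(D_R² + v_R²x²) = √(0.004078² + 0.01590² × 88.8²) = 1.412; v_R² = 0.0002528.
t = (1.412 − 0.004078)/0.0002528 = 5570 days.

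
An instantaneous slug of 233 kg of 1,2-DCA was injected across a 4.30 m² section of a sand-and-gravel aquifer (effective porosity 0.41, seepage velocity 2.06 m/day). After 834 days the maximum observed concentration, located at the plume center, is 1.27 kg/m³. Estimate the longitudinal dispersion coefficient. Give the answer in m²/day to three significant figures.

At the plume center C_max = M/(n_e·A·√(4πDt)), so D = M²/(4πt·(n_e·A·C_max)²).
n_e·A·C_max = 0.41 × 4.30 × 1.27 = 2.239 kg/m.
D = 233²/(4π × 834 × 2.239²) = 1.03 m²/day.

1.03 m²/day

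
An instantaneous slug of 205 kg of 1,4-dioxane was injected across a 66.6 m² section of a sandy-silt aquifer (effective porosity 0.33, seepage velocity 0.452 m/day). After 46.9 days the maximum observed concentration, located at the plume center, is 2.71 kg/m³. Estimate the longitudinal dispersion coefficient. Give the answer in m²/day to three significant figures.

At the plume center C_max = M/(n_e·A·√(4πDt)), so D = M²/(4πt·(n_e·A·C_max)²).
n_e·A·C_max = 0.33 × 66.6 × 2.71 = 59.56 kg/m.
D = 205²/(4π × 46.9 × 59.56²) = 0.0201 m²/day.

0.0201 m²/day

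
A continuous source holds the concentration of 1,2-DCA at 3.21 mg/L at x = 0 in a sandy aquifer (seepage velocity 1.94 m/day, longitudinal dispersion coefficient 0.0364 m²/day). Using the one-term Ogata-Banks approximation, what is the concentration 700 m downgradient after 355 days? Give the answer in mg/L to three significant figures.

For a continuous step input, C/C₀ ≈ ½·erfc((x−vt)/(2√(Dt))).
vt = 1.94 × 355 = 688.7 m and 2√(Dt) = 2√(0.0364 × 355) = 7.189 m.
Argument (x−vt)/(2√(Dt)) = (700 − 688.7)/7.189 = 1.572; ½·erfc(1.572) = 0.01310.
C = 3.21 × 0.01310 = 0.0421 mg/L.

0.0421 mg/L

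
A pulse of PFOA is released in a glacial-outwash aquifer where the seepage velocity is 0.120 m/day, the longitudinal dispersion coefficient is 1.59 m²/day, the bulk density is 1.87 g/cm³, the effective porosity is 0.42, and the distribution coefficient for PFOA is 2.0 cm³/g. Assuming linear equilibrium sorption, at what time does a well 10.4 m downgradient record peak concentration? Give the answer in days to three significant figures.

297 days

Retardation factor R = 1 + ρ_b·K_d/n = 1 + 1.87 × 2.0/0.42 = 9.905.
Sorption retards both mechanisms: v_R = v/R = 0.01212 m/day, D_R = D/R = 0.1605 m²/day.
Peak time from v_R²t² + 2D_R t − x² = 0: t = (√(D_R² + v_R²x²) − D_R)/v_R².
√(D_R² + v_R²x²) = √(0.1605² + 0.01212² × 10.4²) = 0.2041; v_R² = 0.0001469.
t = (0.2041 − 0.1605)/0.0001469 = 297 days.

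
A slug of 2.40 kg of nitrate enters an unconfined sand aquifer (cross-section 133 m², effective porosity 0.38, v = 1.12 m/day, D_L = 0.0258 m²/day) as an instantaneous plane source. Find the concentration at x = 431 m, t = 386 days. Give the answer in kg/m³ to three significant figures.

0.00406 kg/m³

For an instantaneous plane source, C(x,t) = M/(n_e·A·√(4πDt)) · exp(−(x−vt)²/(4Dt)), with n_e·A the pore (flow) area.
Plume center vt = 1.12 × 386 = 432.32 m, so the well at 431 m is 1.32 m upgradient of the peak.
√(4πDt) = 11.19 m, giving peak height M/(n_e·A·√(4πDt)) = 2.40/(0.38 × 133 × 11.19) = 0.004244 kg/m³.
(x−vt)²/(4Dt) = (-1.32)²/(4 × 0.0258 × 386) = 0.04374; exp(−0.04374) = 0.9572.
C = 0.004244 × 0.9572 = 0.00406 kg/m³.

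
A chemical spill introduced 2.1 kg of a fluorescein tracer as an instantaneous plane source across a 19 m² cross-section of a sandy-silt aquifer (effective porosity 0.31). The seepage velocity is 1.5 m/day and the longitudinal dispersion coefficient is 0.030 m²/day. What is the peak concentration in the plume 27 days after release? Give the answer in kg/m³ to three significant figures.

0.112 kg/m³

The peak of an instantaneous 1D plume sits at x = vt; there the Gaussian factor is 1 and C_max = M/(n_e·A·√(4πDt)), where n_e·A is the pore area the mass is dissolved in.
√(4πDt) = √(4π × 0.030 × 27) = 3.190 m, so C_max = 2.1/(0.31 × 19 × 3.190) = 0.112 kg/m³.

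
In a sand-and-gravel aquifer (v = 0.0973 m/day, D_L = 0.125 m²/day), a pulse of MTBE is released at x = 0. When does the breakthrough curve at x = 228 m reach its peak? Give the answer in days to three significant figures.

For the 1D instantaneous-source solution, setting ∂C/∂t = 0 at fixed x gives v²t² + 2Dt − x² = 0, so t = (√(D² + v²x²) − D)/v².
√(D² + v²x²) = √(0.125² + 0.0973² × 228²) = 22.18; v² = 0.00946729.
t = (22.18 − 0.125)/0.00946729 = 2330 days (vs. the pure-advection estimate x/v = 2340 d).

2330 days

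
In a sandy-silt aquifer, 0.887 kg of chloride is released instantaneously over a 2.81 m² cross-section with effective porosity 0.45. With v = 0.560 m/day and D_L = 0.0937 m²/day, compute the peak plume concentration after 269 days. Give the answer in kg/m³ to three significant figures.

0.0394 kg/m³

The peak of an instantaneous 1D plume sits at x = vt; there the Gaussian factor is 1 and C_max = M/(n_e·A·√(4πDt)), where n_e·A is the pore area the mass is dissolved in.
√(4πDt) = √(4π × 0.0937 × 269) = 17.80 m, so C_max = 0.887/(0.45 × 2.81 × 17.80) = 0.0394 kg/m³.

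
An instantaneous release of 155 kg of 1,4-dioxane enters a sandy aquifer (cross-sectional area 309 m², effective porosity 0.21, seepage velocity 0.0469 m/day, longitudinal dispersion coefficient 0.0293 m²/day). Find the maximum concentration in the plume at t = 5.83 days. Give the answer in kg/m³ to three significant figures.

The peak of an instantaneous 1D plume sits at x = vt; there the Gaussian factor is 1 and C_max = M/(n_e·A·√(4πDt)), where n_e·A is the pore area the mass is dissolved in.
√(4πDt) = √(4π × 0.0293 × 5.83) = 1.465 m, so C_max = 155/(0.21 × 309 × 1.465) = 1.63 kg/m³.

1.63 kg/m³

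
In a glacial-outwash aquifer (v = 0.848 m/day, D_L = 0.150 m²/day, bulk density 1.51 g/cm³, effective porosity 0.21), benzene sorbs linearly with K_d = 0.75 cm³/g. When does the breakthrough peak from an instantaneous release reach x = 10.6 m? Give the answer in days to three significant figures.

Retardation factor R = 1 + ρ_b·K_d/n = 1 + 1.51 × 0.75/0.21 = 6.393.
Sorption retards both mechanisms: v_R = v/R = 0.1326 m/day, D_R = D/R = 0.02346 m²/day.
Peak time from v_R²t² + 2D_R t − x² = 0: t = (√(D_R² + v_R²x²) − D_R)/v_R².
√(D_R² + v_R²x²) = √(0.02346² + 0.1326² × 10.6²) = 1.406; v_R² = 0.01758.
t = (1.406 − 0.02346)/0.01758 = 78.6 days.

78.6 days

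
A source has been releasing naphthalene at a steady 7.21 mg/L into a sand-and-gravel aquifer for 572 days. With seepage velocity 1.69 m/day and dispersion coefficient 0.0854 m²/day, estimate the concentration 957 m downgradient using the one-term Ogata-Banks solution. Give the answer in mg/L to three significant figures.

For a continuous step input, C/C₀ ≈ ½·erfc((x−vt)/(2√(Dt))).
vt = 1.69 × 572 = 966.68 m and 2√(Dt) = 2√(0.0854 × 572) = 13.98 m.
Argument (x−vt)/(2√(Dt)) = (957 − 966.68)/13.98 = -0.6924; ½·erfc(-0.6924) = 0.8363.
C = 7.21 × 0.8363 = 6.03 mg/L.

6.03 mg/L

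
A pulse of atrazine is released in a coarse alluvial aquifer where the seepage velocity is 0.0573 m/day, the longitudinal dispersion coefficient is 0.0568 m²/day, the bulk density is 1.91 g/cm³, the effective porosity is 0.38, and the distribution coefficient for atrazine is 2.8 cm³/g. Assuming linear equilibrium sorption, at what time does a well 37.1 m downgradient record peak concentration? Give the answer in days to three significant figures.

9500 days

Retardation factor R = 1 + ρ_b·K_d/n = 1 + 1.91 × 2.8/0.38 = 15.07.
Sorption retards both mechanisms: v_R = v/R = 0.003802 m/day, D_R = D/R = 0.003769 m²/day.
Peak time from v_R²t² + 2D_R t − x² = 0: t = (√(D_R² + v_R²x²) − D_R)/v_R².
√(D_R² + v_R²x²) = √(0.003769² + 0.003802² × 37.1²) = 0.1411; v_R² = 1.446e-05.
t = (0.1411 − 0.003769)/1.446e-05 = 9500 days.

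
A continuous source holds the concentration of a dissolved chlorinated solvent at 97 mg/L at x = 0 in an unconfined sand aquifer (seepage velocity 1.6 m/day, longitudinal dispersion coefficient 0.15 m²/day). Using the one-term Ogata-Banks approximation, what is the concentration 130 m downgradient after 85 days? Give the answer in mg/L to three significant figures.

85.6 mg/L

For a continuous step input, C/C₀ ≈ ½·erfc((x−vt)/(2√(Dt))).
vt = 1.6 × 85 = 136 m and 2√(Dt) = 2√(0.15 × 85) = 7.141 m.
Argument (x−vt)/(2√(Dt)) = (130 − 136)/7.141 = -0.8402; ½·erfc(-0.8402) = 0.8826.
C = 97 × 0.8826 = 85.6 mg/L.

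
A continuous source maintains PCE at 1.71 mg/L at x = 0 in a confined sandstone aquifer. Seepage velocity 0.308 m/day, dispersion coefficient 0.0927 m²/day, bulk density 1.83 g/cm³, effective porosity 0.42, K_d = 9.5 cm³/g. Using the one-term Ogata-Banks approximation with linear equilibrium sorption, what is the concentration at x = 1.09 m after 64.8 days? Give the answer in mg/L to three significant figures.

Retardation factor R = 1 + ρ_b·K_d/n = 1 + 1.83 × 9.5/0.42 = 42.39.
Sorption retards both mechanisms: v_R = v/R = 0.007266 m/day, D_R = D/R = 0.002187 m²/day.
v_R·t = 0.007266 × 64.8 = 0.4708368 m; 2√(D_R t) = 0.7529 m; argument = (1.09 − 0.4708368)/0.7529 = 0.8224.
C = C₀ × ½·erfc(0.8224) = 1.71 × 0.1224 = 0.209 mg/L.

0.209 mg/L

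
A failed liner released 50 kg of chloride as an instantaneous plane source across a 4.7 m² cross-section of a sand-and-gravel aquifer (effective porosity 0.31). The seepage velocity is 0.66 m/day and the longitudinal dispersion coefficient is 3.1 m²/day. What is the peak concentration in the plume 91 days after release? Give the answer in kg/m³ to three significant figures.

0.576 kg/m³

The peak of an instantaneous 1D plume sits at x = vt; there the Gaussian factor is 1 and C_max = M/(n_e·A·√(4πDt)), where n_e·A is the pore area the mass is dissolved in.
√(4πDt) = √(4π × 3.1 × 91) = 59.54 m, so C_max = 50/(0.31 × 4.7 × 59.54) = 0.576 kg/m³.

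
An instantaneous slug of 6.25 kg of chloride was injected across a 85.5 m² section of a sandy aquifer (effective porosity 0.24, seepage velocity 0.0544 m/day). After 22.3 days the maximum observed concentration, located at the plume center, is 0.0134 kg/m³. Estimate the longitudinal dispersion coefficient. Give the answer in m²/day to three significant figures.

1.84 m²/day

At the plume center C_max = M/(n_e·A·√(4πDt)), so D = M²/(4πt·(n_e·A·C_max)²).
n_e·A·C_max = 0.24 × 85.5 × 0.0134 = 0.2750 kg/m.
D = 6.25²/(4π × 22.3 × 0.2750²) = 1.84 m²/day.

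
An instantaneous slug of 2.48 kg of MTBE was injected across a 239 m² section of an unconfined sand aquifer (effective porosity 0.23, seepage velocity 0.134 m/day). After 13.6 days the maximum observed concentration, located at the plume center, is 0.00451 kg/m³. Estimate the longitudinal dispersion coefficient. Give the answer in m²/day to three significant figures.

At the plume center C_max = M/(n_e·A·√(4πDt)), so D = M²/(4πt·(n_e·A·C_max)²).
n_e·A·C_max = 0.23 × 239 × 0.00451 = 0.2479 kg/m.
D = 2.48²/(4π × 13.6 × 0.2479²) = 0.586 m²/day.

0.586 m²/day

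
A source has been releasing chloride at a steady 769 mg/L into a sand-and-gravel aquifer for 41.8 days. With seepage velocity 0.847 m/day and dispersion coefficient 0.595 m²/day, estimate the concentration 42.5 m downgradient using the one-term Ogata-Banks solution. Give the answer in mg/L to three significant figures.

121 mg/L

For a continuous step input, C/C₀ ≈ ½·erfc((x−vt)/(2√(Dt))).
vt = 0.847 × 41.8 = 35.4046 m and 2√(Dt) = 2√(0.595 × 41.8) = 9.974 m.
Argument (x−vt)/(2√(Dt)) = (42.5 − 35.4046)/9.974 = 0.7114; ½·erfc(0.7114) = 0.1572.
C = 769 × 0.1572 = 121 mg/L.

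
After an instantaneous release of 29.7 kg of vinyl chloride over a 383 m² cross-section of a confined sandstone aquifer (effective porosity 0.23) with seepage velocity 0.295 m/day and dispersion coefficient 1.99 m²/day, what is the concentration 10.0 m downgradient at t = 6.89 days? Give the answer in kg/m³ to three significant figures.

For an instantaneous plane source, C(x,t) = M/(n_e·A·√(4πDt)) · exp(−(x−vt)²/(4Dt)), with n_e·A the pore (flow) area.
Plume center vt = 0.295 × 6.89 = 2.03255 m, so the well at 10.0 m is 7.96745 m downgradient of the peak.
√(4πDt) = 13.13 m, giving peak height M/(n_e·A·√(4πDt)) = 29.7/(0.23 × 383 × 13.13) = 0.02568 kg/m³.
(x−vt)²/(4Dt) = (7.96745)²/(4 × 1.99 × 6.89) = 1.157; exp(−1.157) = 0.3144.
C = 0.02568 × 0.3144 = 0.00807 kg/m³.

0.00807 kg/m³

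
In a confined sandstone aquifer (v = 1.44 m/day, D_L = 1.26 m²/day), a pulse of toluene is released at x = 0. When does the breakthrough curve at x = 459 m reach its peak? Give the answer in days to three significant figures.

For the 1D instantaneous-source solution, setting ∂C/∂t = 0 at fixed x gives v²t² + 2Dt − x² = 0, so t = (√(D² + v²x²) − D)/v².
√(D² + v²x²) = √(1.26² + 1.44² × 459²) = 661.0; v² = 2.0736.
t = (661.0 − 1.26)/2.0736 = 318 days (vs. the pure-advection estimate x/v = 319 d).

318 days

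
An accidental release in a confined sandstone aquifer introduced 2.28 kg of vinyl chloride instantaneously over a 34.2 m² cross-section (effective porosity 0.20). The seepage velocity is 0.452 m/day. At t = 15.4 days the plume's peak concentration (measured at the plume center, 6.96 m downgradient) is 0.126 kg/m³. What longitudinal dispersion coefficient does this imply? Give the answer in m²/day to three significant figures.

At the plume center C_max = M/(n_e·A·√(4πDt)), so D = M²/(4πt·(n_e·A·C_max)²).
n_e·A·C_max = 0.20 × 34.2 × 0.126 = 0.8618 kg/m.
D = 2.28²/(4π × 15.4 × 0.8618²) = 0.0362 m²/day.

0.0362 m²/day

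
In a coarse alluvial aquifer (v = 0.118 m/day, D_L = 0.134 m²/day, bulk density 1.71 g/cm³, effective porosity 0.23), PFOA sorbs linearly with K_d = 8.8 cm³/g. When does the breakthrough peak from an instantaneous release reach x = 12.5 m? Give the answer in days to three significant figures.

Retardation factor R = 1 + ρ_b·K_d/n = 1 + 1.71 × 8.8/0.23 = 66.43.
Sorption retards both mechanisms: v_R = v/R = 0.001776 m/day, D_R = D/R = 0.002017 m²/day.
Peak time from v_R²t² + 2D_R t − x² = 0: t = (√(D_R² + v_R²x²) − D_R)/v_R².
√(D_R² + v_R²x²) = √(0.002017² + 0.001776² × 12.5²) = 0.02229; v_R² = 3.154e-06.
t = (0.02229 − 0.002017)/3.154e-06 = 6430 days.

6430 days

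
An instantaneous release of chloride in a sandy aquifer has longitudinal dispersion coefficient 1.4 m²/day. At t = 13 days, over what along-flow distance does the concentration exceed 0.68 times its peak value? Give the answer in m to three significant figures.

The plume is Gaussian with σ = √(2Dt) = √(2 × 1.4 × 13) = 6.033 m.
C/C_peak = exp(−Δx²/(2σ²)) = 0.68 ⇒ Δx = σ·√(−2 ln 0.68) = 6.033 × 0.8783 = 5.299 m.
Width = 2Δx = 10.6 m.

10.6 m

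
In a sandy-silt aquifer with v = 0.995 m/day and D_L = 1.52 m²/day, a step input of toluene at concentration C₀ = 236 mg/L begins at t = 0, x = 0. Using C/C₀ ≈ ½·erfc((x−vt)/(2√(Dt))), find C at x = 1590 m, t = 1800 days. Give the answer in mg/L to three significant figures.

235 mg/L

For a continuous step input, C/C₀ ≈ ½·erfc((x−vt)/(2√(Dt))).
vt = 0.995 × 1800 = 1791 m and 2√(Dt) = 2√(1.52 × 1800) = 104.6 m.
Argument (x−vt)/(2√(Dt)) = (1590 − 1791)/104.6 = -1.922; ½·erfc(-1.922) = 0.9967.
C = 236 × 0.9967 = 235 mg/L.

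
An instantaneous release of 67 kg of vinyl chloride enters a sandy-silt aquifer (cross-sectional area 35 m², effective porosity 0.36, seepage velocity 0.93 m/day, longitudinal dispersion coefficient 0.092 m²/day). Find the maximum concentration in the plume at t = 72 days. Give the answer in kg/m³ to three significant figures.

The peak of an instantaneous 1D plume sits at x = vt; there the Gaussian factor is 1 and C_max = M/(n_e·A·√(4πDt)), where n_e·A is the pore area the mass is dissolved in.
√(4πDt) = √(4π × 0.092 × 72) = 9.124 m, so C_max = 67/(0.36 × 35 × 9.124) = 0.583 kg/m³.

0.583 kg/m³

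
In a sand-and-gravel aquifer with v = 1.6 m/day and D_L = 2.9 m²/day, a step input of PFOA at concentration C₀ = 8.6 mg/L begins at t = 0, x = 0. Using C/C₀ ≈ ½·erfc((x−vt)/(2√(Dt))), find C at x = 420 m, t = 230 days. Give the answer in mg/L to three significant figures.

0.664 mg/L

For a continuous step input, C/C₀ ≈ ½·erfc((x−vt)/(2√(Dt))).
vt = 1.6 × 230 = 368 m and 2√(Dt) = 2√(2.9 × 230) = 51.65 m.
Argument (x−vt)/(2√(Dt)) = (420 − 368)/51.65 = 1.007; ½·erfc(1.007) = 0.07721.
C = 8.6 × 0.07721 = 0.664 mg/L.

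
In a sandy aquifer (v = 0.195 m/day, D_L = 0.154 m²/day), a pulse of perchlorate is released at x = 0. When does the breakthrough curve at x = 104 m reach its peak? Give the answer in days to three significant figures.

529 days

For the 1D instantaneous-source solution, setting ∂C/∂t = 0 at fixed x gives v²t² + 2Dt − x² = 0, so t = (√(D² + v²x²) − D)/v².
√(D² + v²x²) = √(0.154² + 0.195² × 104²) = 20.28; v² = 0.038025.
t = (20.28 − 0.154)/0.038025 = 529 days (vs. the pure-advection estimate x/v = 533 d).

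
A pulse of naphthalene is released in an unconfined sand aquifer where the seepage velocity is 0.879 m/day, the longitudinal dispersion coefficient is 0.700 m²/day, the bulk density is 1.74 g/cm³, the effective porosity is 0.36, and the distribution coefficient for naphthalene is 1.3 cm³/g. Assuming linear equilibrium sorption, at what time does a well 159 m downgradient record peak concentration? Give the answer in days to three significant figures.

Retardation factor R = 1 + ρ_b·K_d/n = 1 + 1.74 × 1.3/0.36 = 7.283.
Sorption retards both mechanisms: v_R = v/R = 0.1207 m/day, D_R = D/R = 0.09611 m²/day.
Peak time from v_R²t² + 2D_R t − x² = 0: t = (√(D_R² + v_R²x²) − D_R)/v_R².
√(D_R² + v_R²x²) = √(0.09611² + 0.1207² × 159²) = 19.19; v_R² = 0.01457.
t = (19.19 − 0.09611)/0.01457 = 1310 days.

1310 days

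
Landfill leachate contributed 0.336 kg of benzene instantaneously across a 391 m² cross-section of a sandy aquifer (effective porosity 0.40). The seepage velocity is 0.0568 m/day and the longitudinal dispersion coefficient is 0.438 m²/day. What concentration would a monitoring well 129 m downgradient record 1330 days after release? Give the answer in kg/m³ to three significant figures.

For an instantaneous plane source, C(x,t) = M/(n_e·A·√(4πDt)) · exp(−(x−vt)²/(4Dt)), with n_e·A the pore (flow) area.
Plume center vt = 0.0568 × 1330 = 75.544 m, so the well at 129 m is 53.456 m downgradient of the peak.
√(4πDt) = 85.56 m, giving peak height M/(n_e·A·√(4πDt)) = 0.336/(0.40 × 391 × 85.56) = 2.511e-05 kg/m³.
(x−vt)²/(4Dt) = (53.456)²/(4 × 0.438 × 1330) = 1.226; exp(−1.226) = 0.2935.
C = 2.511e-05 × 0.2935 = 7.37e-06 kg/m³.

7.37e-06 kg/m³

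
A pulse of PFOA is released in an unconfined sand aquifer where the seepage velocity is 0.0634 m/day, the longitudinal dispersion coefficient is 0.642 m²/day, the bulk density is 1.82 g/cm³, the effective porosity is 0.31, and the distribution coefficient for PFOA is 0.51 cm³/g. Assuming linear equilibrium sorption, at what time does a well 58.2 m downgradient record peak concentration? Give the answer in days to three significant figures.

Retardation factor R = 1 + ρ_b·K_d/n = 1 + 1.82 × 0.51/0.31 = 3.994.
Sorption retards both mechanisms: v_R = v/R = 0.01587 m/day, D_R = D/R = 0.1607 m²/day.
Peak time from v_R²t² + 2D_R t − x² = 0: t = (√(D_R² + v_R²x²) − D_R)/v_R².
√(D_R² + v_R²x²) = √(0.1607² + 0.01587² × 58.2²) = 0.9375; v_R² = 0.0002519.
t = (0.9375 − 0.1607)/0.0002519 = 3080 days.

3080 days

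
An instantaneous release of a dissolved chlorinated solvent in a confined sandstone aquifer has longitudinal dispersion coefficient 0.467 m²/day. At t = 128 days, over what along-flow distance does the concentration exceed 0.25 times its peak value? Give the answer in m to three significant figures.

36.4 m

The plume is Gaussian with σ = √(2Dt) = √(2 × 0.467 × 128) = 10.93 m.
C/C_peak = exp(−Δx²/(2σ²)) = 0.25 ⇒ Δx = σ·√(−2 ln 0.25) = 10.93 × 1.665 = 18.20 m.
Width = 2Δx = 36.4 m.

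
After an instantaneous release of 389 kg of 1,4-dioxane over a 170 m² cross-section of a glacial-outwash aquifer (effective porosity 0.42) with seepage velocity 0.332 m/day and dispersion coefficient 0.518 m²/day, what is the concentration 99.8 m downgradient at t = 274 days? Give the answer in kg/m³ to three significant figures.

For an instantaneous plane source, C(x,t) = M/(n_e·A·√(4πDt)) · exp(−(x−vt)²/(4Dt)), with n_e·A the pore (flow) area.
Plume center vt = 0.332 × 274 = 90.968 m, so the well at 99.8 m is 8.832 m downgradient of the peak.
√(4πDt) = 42.23 m, giving peak height M/(n_e·A·√(4πDt)) = 389/(0.42 × 170 × 42.23) = 0.1290 kg/m³.
(x−vt)²/(4Dt) = (8.832)²/(4 × 0.518 × 274) = 0.1374; exp(−0.1374) = 0.8716.
C = 0.1290 × 0.8716 = 0.112 kg/m³.

0.112 kg/m³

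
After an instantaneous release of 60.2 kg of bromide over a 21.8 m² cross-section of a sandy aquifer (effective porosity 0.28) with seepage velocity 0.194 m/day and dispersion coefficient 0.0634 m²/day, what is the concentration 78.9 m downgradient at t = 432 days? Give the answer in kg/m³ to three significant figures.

0.427 kg/m³

For an instantaneous plane source, C(x,t) = M/(n_e·A·√(4πDt)) · exp(−(x−vt)²/(4Dt)), with n_e·A the pore (flow) area.
Plume center vt = 0.194 × 432 = 83.808 m, so the well at 78.9 m is 4.908 m upgradient of the peak.
√(4πDt) = 18.55 m, giving peak height M/(n_e·A·√(4πDt)) = 60.2/(0.28 × 21.8 × 18.55) = 0.5317 kg/m³.
(x−vt)²/(4Dt) = (-4.908)²/(4 × 0.0634 × 432) = 0.2199; exp(−0.2199) = 0.8026.
C = 0.5317 × 0.8026 = 0.427 kg/m³.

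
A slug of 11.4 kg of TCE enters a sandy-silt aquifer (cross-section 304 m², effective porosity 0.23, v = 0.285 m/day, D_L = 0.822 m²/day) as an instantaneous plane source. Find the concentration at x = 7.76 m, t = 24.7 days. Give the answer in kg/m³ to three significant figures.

For an instantaneous plane source, C(x,t) = M/(n_e·A·√(4πDt)) · exp(−(x−vt)²/(4Dt)), with n_e·A the pore (flow) area.
Plume center vt = 0.285 × 24.7 = 7.0395 m, so the well at 7.76 m is 0.7205 m downgradient of the peak.
√(4πDt) = 15.97 m, giving peak height M/(n_e·A·√(4πDt)) = 11.4/(0.23 × 304 × 15.97) = 0.01021 kg/m³.
(x−vt)²/(4Dt) = (0.7205)²/(4 × 0.822 × 24.7) = 0.006392; exp(−0.006392) = 0.9936.
C = 0.01021 × 0.9936 = 0.0101 kg/m³.

0.0101 kg/m³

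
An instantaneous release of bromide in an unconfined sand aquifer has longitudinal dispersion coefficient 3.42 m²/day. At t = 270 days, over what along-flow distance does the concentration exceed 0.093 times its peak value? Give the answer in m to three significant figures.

The plume is Gaussian with σ = √(2Dt) = √(2 × 3.42 × 270) = 42.97 m.
C/C_peak = exp(−Δx²/(2σ²)) = 0.093 ⇒ Δx = σ·√(−2 ln 0.093) = 42.97 × 2.180 = 93.67 m.
Width = 2Δx = 187 m.

187 m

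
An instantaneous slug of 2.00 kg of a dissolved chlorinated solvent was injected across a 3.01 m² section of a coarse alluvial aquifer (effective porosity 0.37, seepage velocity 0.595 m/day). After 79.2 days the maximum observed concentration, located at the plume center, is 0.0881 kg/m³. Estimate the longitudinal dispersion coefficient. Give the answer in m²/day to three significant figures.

0.417 m²/day

At the plume center C_max = M/(n_e·A·√(4πDt)), so D = M²/(4πt·(n_e·A·C_max)²).
n_e·A·C_max = 0.37 × 3.01 × 0.0881 = 0.09812 kg/m.
D = 2.00²/(4π × 79.2 × 0.09812²) = 0.417 m²/day.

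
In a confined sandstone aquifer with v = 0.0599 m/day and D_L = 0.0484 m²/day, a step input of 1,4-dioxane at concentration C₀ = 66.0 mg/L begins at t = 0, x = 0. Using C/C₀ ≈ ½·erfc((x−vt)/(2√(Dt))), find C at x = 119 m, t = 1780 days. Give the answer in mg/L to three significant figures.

11.4 mg/L

For a continuous step input, C/C₀ ≈ ½·erfc((x−vt)/(2√(Dt))).
vt = 0.0599 × 1780 = 106.622 m and 2√(Dt) = 2√(0.0484 × 1780) = 18.56 m.
Argument (x−vt)/(2√(Dt)) = (119 − 106.622)/18.56 = 0.6669; ½·erfc(0.6669) = 0.1728.
C = 66.0 × 0.1728 = 11.4 mg/L.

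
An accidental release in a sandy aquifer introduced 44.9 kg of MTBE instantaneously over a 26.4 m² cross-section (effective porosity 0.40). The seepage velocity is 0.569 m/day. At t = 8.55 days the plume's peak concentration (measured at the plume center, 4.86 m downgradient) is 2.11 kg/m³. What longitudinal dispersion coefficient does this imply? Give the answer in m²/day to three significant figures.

0.0378 m²/day

At the plume center C_max = M/(n_e·A·√(4πDt)), so D = M²/(4πt·(n_e·A·C_max)²).
n_e·A·C_max = 0.40 × 26.4 × 2.11 = 22.28 kg/m.
D = 44.9²/(4π × 8.55 × 22.28²) = 0.0378 m²/day.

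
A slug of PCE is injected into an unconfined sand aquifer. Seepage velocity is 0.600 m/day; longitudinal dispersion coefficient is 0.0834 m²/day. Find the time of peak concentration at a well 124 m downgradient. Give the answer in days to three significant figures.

For the 1D instantaneous-source solution, setting ∂C/∂t = 0 at fixed x gives v²t² + 2Dt − x² = 0, so t = (√(D² + v²x²) − D)/v².
√(D² + v²x²) = √(0.0834² + 0.600² × 124²) = 74.40; v² = 0.36.
t = (74.40 − 0.0834)/0.36 = 206 days (vs. the pure-advection estimate x/v = 207 d).

206 days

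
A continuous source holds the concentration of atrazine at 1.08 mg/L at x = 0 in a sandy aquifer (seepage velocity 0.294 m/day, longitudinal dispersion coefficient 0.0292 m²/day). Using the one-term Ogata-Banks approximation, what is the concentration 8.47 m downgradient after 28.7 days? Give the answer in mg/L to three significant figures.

0.529 mg/L

For a continuous step input, C/C₀ ≈ ½·erfc((x−vt)/(2√(Dt))).
vt = 0.294 × 28.7 = 8.4378 m and 2√(Dt) = 2√(0.0292 × 28.7) = 1.831 m.
Argument (x−vt)/(2√(Dt)) = (8.47 − 8.4378)/1.831 = 0.01759; ½·erfc(0.01759) = 0.4901.
C = 1.08 × 0.4901 = 0.529 mg/L.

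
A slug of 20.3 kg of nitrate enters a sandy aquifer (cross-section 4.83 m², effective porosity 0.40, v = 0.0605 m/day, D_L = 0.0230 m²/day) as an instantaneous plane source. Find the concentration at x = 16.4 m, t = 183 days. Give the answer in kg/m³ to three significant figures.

0.268 kg/m³

For an instantaneous plane source, C(x,t) = M/(n_e·A·√(4πDt)) · exp(−(x−vt)²/(4Dt)), with n_e·A the pore (flow) area.
Plume center vt = 0.0605 × 183 = 11.0715 m, so the well at 16.4 m is 5.3285 m downgradient of the peak.
√(4πDt) = 7.273 m, giving peak height M/(n_e·A·√(4πDt)) = 20.3/(0.40 × 4.83 × 7.273) = 1.445 kg/m³.
(x−vt)²/(4Dt) = (5.3285)²/(4 × 0.0230 × 183) = 1.686; exp(−1.686) = 0.1853.
C = 1.445 × 0.1853 = 0.268 kg/m³.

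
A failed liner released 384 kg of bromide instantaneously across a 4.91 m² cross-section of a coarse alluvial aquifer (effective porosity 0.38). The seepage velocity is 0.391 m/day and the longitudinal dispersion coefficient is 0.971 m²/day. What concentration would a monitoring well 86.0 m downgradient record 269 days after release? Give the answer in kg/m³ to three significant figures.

For an instantaneous plane source, C(x,t) = M/(n_e·A·√(4πDt)) · exp(−(x−vt)²/(4Dt)), with n_e·A the pore (flow) area.
Plume center vt = 0.391 × 269 = 105.179 m, so the well at 86.0 m is 19.179 m upgradient of the peak.
√(4πDt) = 57.29 m, giving peak height M/(n_e·A·√(4πDt)) = 384/(0.38 × 4.91 × 57.29) = 3.592 kg/m³.
(x−vt)²/(4Dt) = (-19.179)²/(4 × 0.971 × 269) = 0.3521; exp(−0.3521) = 0.7032.
C = 3.592 × 0.7032 = 2.53 kg/m³.

2.53 kg/m³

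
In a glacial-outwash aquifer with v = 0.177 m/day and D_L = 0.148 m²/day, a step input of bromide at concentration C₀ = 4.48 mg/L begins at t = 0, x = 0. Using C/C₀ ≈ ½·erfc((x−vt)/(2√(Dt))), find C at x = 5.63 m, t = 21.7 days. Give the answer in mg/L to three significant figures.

1.08 mg/L

For a continuous step input, C/C₀ ≈ ½·erfc((x−vt)/(2√(Dt))).
vt = 0.177 × 21.7 = 3.8409 m and 2√(Dt) = 2√(0.148 × 21.7) = 3.584 m.
Argument (x−vt)/(2√(Dt)) = (5.63 − 3.8409)/3.584 = 0.4992; ½·erfc(0.4992) = 0.2401.
C = 4.48 × 0.2401 = 1.08 mg/L.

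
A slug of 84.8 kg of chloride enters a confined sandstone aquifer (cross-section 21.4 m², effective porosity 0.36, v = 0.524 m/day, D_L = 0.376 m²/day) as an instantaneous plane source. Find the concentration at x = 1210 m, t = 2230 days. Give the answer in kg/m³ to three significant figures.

For an instantaneous plane source, C(x,t) = M/(n_e·A·√(4πDt)) · exp(−(x−vt)²/(4Dt)), with n_e·A the pore (flow) area.
Plume center vt = 0.524 × 2230 = 1168.52 m, so the well at 1210 m is 41.48 m downgradient of the peak.
√(4πDt) = 102.6 m, giving peak height M/(n_e·A·√(4πDt)) = 84.8/(0.36 × 21.4 × 102.6) = 0.1073 kg/m³.
(x−vt)²/(4Dt) = (41.48)²/(4 × 0.376 × 2230) = 0.5130; exp(−0.5130) = 0.5987.
C = 0.1073 × 0.5987 = 0.0642 kg/m³.

0.0642 kg/m³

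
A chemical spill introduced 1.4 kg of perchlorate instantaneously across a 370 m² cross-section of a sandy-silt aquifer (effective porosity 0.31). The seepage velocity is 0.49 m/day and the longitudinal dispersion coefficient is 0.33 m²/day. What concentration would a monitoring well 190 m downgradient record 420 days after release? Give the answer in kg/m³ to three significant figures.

0.000186 kg/m³

For an instantaneous plane source, C(x,t) = M/(n_e·A·√(4πDt)) · exp(−(x−vt)²/(4Dt)), with n_e·A the pore (flow) area.
Plume center vt = 0.49 × 420 = 205.8 m, so the well at 190 m is 15.8 m upgradient of the peak.
√(4πDt) = 41.73 m, giving peak height M/(n_e·A·√(4πDt)) = 1.4/(0.31 × 370 × 41.73) = 0.0002925 kg/m³.
(x−vt)²/(4Dt) = (-15.8)²/(4 × 0.33 × 420) = 0.4503; exp(−0.4503) = 0.6374.
C = 0.0002925 × 0.6374 = 0.000186 kg/m³.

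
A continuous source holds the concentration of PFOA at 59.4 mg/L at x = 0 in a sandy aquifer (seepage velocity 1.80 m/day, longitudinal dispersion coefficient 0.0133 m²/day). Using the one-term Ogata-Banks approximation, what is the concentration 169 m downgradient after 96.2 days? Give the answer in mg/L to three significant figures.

For a continuous step input, C/C₀ ≈ ½·erfc((x−vt)/(2√(Dt))).
vt = 1.80 × 96.2 = 173.16 m and 2√(Dt) = 2√(0.0133 × 96.2) = 2.262 m.
Argument (x−vt)/(2√(Dt)) = (169 − 173.16)/2.262 = -1.839; ½·erfc(-1.839) = 0.9953.
C = 59.4 × 0.9953 = 59.1 mg/L.

59.1 mg/L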